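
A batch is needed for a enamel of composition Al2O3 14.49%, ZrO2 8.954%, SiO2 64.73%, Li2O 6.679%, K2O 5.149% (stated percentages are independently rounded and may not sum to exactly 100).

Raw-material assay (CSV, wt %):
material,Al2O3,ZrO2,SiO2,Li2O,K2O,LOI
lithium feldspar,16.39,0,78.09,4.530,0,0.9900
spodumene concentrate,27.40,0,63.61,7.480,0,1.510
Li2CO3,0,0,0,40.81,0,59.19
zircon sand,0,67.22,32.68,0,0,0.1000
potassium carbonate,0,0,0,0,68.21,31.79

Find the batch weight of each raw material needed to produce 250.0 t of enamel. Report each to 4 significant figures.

Batch per 250.0 t enamel:
  lithium feldspar: 166.9 t
  spodumene concentrate: 32.35 t
  Li2CO3: 16.46 t
  zircon sand: 33.30 t
  potassium carbonate: 18.87 t
Total batch = 267.9 t; LOI loss = 17.92 t; yield = 93.31%

All internal work keeps exact precision all the way through. Mid-chain values appear, with 4-significant-digit rounding, at each printed step. A single rounding finalizes each reported value. Derived quantities, which include the five compositions, the yield, LOI, the totals, glass mass, are rebuilt in full precision, as written in the problem or the answer, starting from the weights at 250.0 t of glass.
Target oxide masses per 250.0 t enamel:
  Al2O3: 14.49% × 250.0 = 36.22 t
  ZrO2: 8.954% × 250.0 = 22.38 t
  SiO2: 64.73% × 250.0 = 161.8 t
  Li2O: 6.679% × 250.0 = 16.70 t
  K2O: 5.149% × 250.0 = 12.87 t
Balance tally, oxide-wise, applying the batch weights above, versus the basis set out (sum by sum, the targets are met modulo rounding of the values):
  Al2O3: 166.9·0.1639 + 32.35·0.2740 = 36.22 t (target 36.22 t)
  ZrO2: 33.30·0.6722 = 22.38 t (target 22.38 t)
  SiO2: 166.9·0.7809 + 32.35·0.6361 + 33.30·0.3268 = 161.8 t (target 161.8 t)
  Li2O: 166.9·0.04530 + 32.35·0.07480 + 16.46·0.4081 = 16.70 t (target 16.70 t)
  K2O: 18.87·0.6821 = 12.87 t (target 12.87 t)
The glass-mass cross-check: net batch after ignition = 250.0 t (per-oxide target masses sum to 250.0 t; with the basis standing at 250.0 t — differing by rounding only).
Batch grand total — Σ batch = 267.9 t; ignition loss, Σ(batch × LOI) = 17.92 t; yield = glass ÷ total batch = 93.31%.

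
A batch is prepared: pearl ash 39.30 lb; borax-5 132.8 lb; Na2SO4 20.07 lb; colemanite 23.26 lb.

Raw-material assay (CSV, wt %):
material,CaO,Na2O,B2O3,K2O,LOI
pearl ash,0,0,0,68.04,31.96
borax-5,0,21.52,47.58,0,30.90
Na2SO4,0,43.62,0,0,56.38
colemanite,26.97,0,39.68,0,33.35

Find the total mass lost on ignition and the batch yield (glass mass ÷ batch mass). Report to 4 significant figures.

LOI loss = 72.67 lb; glass = 142.8 lb; yield = 66.27%

The whole derivation holds full precision at each step; in-progress results are rounded to 4 significant digits when quoted. Every reported result is rounded a single time; derived quantities (the yield, the four compositions, totals, net glass mass, ignition loss) are rebuilt using the weight values on 142.8 lb of glass in full precision, as quoted within problem or answer.
Loss on ignition, line by line:
  pearl ash: 39.30 × 0.3196 = 12.56 lb
  borax-5: 132.8 × 0.3090 = 41.04 lb
  Na2SO4: 20.07 × 0.5638 = 11.32 lb
  colemanite: 23.26 × 0.3335 = 7.757 lb
Total LOI = 72.67 lb
Glass = batch − LOI = 215.4 − 72.67 = 142.8 lb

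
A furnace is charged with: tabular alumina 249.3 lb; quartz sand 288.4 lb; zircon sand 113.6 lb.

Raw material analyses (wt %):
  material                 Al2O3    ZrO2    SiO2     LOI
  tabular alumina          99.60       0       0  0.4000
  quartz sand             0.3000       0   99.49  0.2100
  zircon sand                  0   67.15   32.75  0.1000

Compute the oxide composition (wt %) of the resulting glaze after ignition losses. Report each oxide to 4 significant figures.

Glass mass = 649.6 lb (batch 651.3 − LOI 1.716).
Composition: Al2O3 38.36%, ZrO2 11.74%, SiO2 49.90%

The working math maintains full float precision from start to finish; intermediates are printed rounded to 4 significant figures across the worked steps — a single rounding completes each reported figure — the derived quantities are recomputed starting from the weights at 649.6 lb of glass at full precision (the yield, net glass mass, the totals, LOI, three oxide percentages), precisely as stated by the problem or the answer.
Per-oxide mass from batch:
  Al2O3: 249.3·0.9960 + 288.4·0.003000 = 249.2 lb
  ZrO2: 113.6·0.6715 = 76.28 lb
  SiO2: 288.4·0.9949 + 113.6·0.3275 = 324.1 lb
LOI: 249.3·0.004000 + 288.4·0.002100 + 113.6·0.001000 = 1.716 lb
The glass mass, total less LOI, = 651.3 − 1.716 = 649.6 lb (matching Σ of the oxides)
wt %: oxide over glass, times 100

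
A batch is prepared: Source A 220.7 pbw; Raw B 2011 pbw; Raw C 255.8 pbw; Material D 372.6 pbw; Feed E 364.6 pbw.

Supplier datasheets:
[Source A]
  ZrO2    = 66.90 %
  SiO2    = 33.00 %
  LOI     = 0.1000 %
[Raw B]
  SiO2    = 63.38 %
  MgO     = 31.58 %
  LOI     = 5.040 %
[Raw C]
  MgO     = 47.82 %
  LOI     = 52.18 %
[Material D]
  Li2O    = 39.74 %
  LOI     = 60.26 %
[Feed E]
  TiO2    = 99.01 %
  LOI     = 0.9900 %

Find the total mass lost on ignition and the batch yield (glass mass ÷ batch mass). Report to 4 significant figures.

LOI loss = 463.2 pbw; glass = 2762 pbw; yield = 85.64%

Values along the way are shown with 4-significant-digit rounding across the worked steps. Every computation runs at exact precision throughout. Each reported number sees exactly one rounding. The derived quantities (glass mass, the totals, LOI, five oxide percentages, yield) are re-derived in exact precision from the batch weights on 2762 pbw of glass, as they appear in question or answer.
Per-material ignition loss:
  Source A: 220.7 × 0.001000 = 0.2207 pbw
  Raw B: 2011 × 0.05040 = 101.4 pbw
  Raw C: 255.8 × 0.5218 = 133.5 pbw
  Material D: 372.6 × 0.6026 = 224.5 pbw
  Feed E: 364.6 × 0.009900 = 3.610 pbw
Total LOI = 463.2 pbw
Glass = batch − LOI = 3225 − 463.2 = 2762 pbw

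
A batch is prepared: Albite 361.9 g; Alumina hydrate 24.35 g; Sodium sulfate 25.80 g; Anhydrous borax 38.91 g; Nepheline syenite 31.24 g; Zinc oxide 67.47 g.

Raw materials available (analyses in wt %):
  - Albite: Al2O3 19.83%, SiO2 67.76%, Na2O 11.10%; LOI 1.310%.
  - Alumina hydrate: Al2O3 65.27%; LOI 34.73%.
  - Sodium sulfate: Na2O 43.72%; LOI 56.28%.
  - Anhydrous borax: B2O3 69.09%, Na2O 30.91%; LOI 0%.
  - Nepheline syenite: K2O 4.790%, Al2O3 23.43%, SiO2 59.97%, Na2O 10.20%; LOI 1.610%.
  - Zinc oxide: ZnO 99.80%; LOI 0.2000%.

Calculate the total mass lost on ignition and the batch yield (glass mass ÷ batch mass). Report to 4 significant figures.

LOI loss = 28.36 g; glass = 521.3 g; yield = 94.84%

Values along the way appear (rounded to four significant figures) between the steps. The whole derivation keeps full float precision through the solve — exactly one rounding goes into each reported result. The derived quantities are rebuilt starting from the weights per 521.3 g of glass at full precision (net glass mass, ignition loss, the six compositions, yield, totals), as written in question or answer.
Material-by-material LOI:
  Albite: 361.9 × 0.01310 = 4.741 g
  Alumina hydrate: 24.35 × 0.3473 = 8.457 g
  Sodium sulfate: 25.80 × 0.5628 = 14.52 g
  Anhydrous borax: 38.91 × 0 = 0 g
  Nepheline syenite: 31.24 × 0.01610 = 0.5030 g
  Zinc oxide: 67.47 × 0.002000 = 0.1349 g
Total LOI = 28.36 g
Glass = batch − LOI = 549.7 − 28.36 = 521.3 g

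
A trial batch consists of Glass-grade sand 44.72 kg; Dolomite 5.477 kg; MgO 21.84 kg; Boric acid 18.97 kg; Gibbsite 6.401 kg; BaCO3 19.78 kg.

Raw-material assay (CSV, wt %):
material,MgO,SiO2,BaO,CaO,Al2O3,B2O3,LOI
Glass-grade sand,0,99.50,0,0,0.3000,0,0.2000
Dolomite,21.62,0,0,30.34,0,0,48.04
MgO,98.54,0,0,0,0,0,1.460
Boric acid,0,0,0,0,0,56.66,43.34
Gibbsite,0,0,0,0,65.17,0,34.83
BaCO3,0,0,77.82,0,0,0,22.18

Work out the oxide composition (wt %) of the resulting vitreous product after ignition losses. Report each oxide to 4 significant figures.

Intermediates appear, rounded to 4 significant digits, in the printout. Full float precision is held in all steps. Each reported figure is rounded exactly once — all derived quantities, including glass mass, the yield, the totals, six oxide percentages, ignition loss, are recomputed using the weight values on 99.31 kg of glass in exact precision exactly as shown in problem or answer.
What the batch supplies per oxide:
  MgO: 5.477·0.2162 + 21.84·0.9854 = 22.71 kg
  SiO2: 44.72·0.9950 = 44.50 kg
  BaO: 19.78·0.7782 = 15.39 kg
  CaO: 5.477·0.3034 = 1.662 kg
  Al2O3: 44.72·0.003000 + 6.401·0.6517 = 4.306 kg
  B2O3: 18.97·0.5666 = 10.75 kg
LOI: 44.72·0.002000 + 5.477·0.4804 + 21.84·0.01460 + 18.97·0.4334 + 6.401·0.3483 + 19.78·0.2218 = 17.88 kg
Glass = total batch minus LOI = 117.2 − 17.88 = 99.31 kg (the oxide masses sum to this)
wt % = 100 × oxide mass / glass mass

Glass mass = 99.31 kg (batch 117.2 − LOI 17.88).
Composition: MgO 22.86%, SiO2 44.81%, BaO 15.50%, CaO 1.673%, Al2O3 4.336%, B2O3 10.82%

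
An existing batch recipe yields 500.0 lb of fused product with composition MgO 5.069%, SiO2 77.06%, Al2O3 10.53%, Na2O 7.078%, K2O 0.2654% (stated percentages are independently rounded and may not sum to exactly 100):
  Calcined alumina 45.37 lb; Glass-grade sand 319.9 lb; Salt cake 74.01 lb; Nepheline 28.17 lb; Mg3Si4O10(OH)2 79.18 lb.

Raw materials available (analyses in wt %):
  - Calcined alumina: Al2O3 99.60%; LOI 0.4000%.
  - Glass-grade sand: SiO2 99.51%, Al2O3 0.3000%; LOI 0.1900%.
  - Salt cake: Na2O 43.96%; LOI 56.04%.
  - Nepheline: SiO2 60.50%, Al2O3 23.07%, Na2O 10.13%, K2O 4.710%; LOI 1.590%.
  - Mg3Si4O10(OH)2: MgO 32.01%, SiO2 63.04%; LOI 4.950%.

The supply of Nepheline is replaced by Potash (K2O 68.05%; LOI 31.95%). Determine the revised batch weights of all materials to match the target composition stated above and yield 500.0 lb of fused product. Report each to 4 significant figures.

Revised batch per 500.0 lb fused product:
  Calcined alumina: 51.85 lb
  Glass-grade sand: 337.0 lb
  Salt cake: 80.51 lb
  Potash: 1.950 lb
  Mg3Si4O10(OH)2: 79.18 lb
Total batch = 550.5 lb; LOI loss = 50.51 lb

Exact precision is kept from start to finish. Values along the way are printed (rounded to four significant figures) alongside each step. Each reported figure is rounded a single time — the derived quantities (yield, LOI, net glass mass, totals, the five compositions) are re-derived in full float precision using the weight values per 500.0 lb of glass as they appear in the question or the answer.
Target oxide masses per 500.0 lb fused product:
  MgO: 5.069% × 500.0 = 25.34 lb
  SiO2: 77.06% × 500.0 = 385.3 lb
  Al2O3: 10.53% × 500.0 = 52.65 lb
  Na2O: 7.078% × 500.0 = 35.39 lb
  K2O: 0.2654% × 500.0 = 1.327 lb
A balance pass over the oxides, on the weights just shown, on the stated basis (sums match the target masses up to rounding of the answer):
  MgO: 79.18·0.3201 = 25.35 lb (target 25.34 lb)
  SiO2: 337.0·0.9951 + 79.18·0.6304 = 385.3 lb (target 385.3 lb)
  Al2O3: 51.85·0.9960 + 337.0·0.003000 = 52.65 lb (target 52.65 lb)
  Na2O: 80.51·0.4396 = 35.39 lb (target 35.39 lb)
  K2O: 1.950·0.6805 = 1.327 lb (target 1.327 lb)
Consistency of the glass mass: whole batch net of LOI = 500.0 lb (oxide target masses add up to 500.0 lb; stated basis 500.0 lb — deltas are rounding alone).
Summing the batch: Σ batch = 550.5 lb; the LOI term Σ batch·LOI equals 50.51 lb; yield = glass ÷ total batch = 90.82%.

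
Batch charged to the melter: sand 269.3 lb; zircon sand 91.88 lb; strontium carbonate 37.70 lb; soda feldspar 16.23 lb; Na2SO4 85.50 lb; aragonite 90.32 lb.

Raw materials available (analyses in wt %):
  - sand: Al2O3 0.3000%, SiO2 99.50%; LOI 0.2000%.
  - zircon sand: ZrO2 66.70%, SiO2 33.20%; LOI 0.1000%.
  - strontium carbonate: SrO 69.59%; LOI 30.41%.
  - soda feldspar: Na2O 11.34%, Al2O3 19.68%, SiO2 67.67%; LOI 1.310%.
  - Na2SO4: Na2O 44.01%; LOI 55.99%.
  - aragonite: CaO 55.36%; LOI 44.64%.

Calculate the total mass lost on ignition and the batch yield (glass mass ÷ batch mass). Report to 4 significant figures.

LOI loss = 100.5 lb; glass = 490.4 lb; yield = 82.99%

The working math keeps full precision from first step to last. In-progress results are shown (rounded to 4 significant digits) in the printout. A single rounding yields every reported result; the derived quantities are recomputed starting from the weights for 490.4 lb of glass at full float precision (the totals, LOI, yield, six oxide percentages, glass mass), as quoted within question or answer.
Each material's LOI contribution:
  sand: 269.3 × 0.002000 = 0.5386 lb
  zircon sand: 91.88 × 0.001000 = 0.09188 lb
  strontium carbonate: 37.70 × 0.3041 = 11.46 lb
  soda feldspar: 16.23 × 0.01310 = 0.2126 lb
  Na2SO4: 85.50 × 0.5599 = 47.87 lb
  aragonite: 90.32 × 0.4464 = 40.32 lb
Total LOI = 100.5 lb
Glass = batch − LOI = 590.9 − 100.5 = 490.4 lb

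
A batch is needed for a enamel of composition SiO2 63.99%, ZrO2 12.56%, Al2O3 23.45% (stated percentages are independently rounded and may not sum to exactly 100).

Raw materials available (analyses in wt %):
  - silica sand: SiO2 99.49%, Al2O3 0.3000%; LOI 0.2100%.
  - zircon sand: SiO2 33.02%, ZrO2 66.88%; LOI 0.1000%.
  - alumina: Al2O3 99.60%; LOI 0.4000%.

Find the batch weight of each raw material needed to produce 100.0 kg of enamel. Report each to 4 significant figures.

Batch per 100.0 kg enamel:
  silica sand: 58.09 kg
  zircon sand: 18.78 kg
  alumina: 23.37 kg
Total batch = 100.2 kg; LOI loss = 0.2342 kg; yield = 99.77%

In-progress results are printed (rounded to four significant figures) alongside each step. The whole derivation runs at full precision in every operation — each reported figure takes just one rounding; the derived quantities (glass mass, totals, the yield, the three compositions, ignition loss) are recomputed from the batch weights on 100.0 kg of glass at full precision, as set out in the problem or the answer.
Oxide-by-oxide targets in 100.0 kg enamel:
  SiO2: 63.99% × 100.0 = 63.99 kg
  ZrO2: 12.56% × 100.0 = 12.56 kg
  Al2O3: 23.45% × 100.0 = 23.45 kg
Oxide-by-oxide audit per the reported batch figures, on the stated basis (each sum matches its target mass once rounding is allowed for):
  SiO2: 58.09·0.9949 + 18.78·0.3302 = 63.99 kg (target 63.99 kg)
  ZrO2: 18.78·0.6688 = 12.56 kg (target 12.56 kg)
  Al2O3: 58.09·0.003000 + 23.37·0.9960 = 23.45 kg (target 23.45 kg)
Glass-mass bookkeeping: whole batch net of LOI = 100.0 kg (the targets, summed, come to 100.0 kg; against the stated basis, 100.0 kg — gaps are rounding artifacts).
Adding the batch up: Σ batch = 100.2 kg; LOI removed, Σ of batch·LOI: 0.2342 kg; yield: glass divided by total = 99.77%.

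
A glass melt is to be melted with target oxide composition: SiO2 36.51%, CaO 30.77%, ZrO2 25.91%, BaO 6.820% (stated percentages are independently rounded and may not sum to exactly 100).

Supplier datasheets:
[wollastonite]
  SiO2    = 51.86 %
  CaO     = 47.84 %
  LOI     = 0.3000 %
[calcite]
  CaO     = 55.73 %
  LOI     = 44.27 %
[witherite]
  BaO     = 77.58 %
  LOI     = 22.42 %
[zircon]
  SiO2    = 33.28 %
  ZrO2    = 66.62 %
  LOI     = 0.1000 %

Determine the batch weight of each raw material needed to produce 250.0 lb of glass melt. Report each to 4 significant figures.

Rounding to 4 significant digits applies to every intermediate as shown — all arithmetic keeps full precision through every step. Every reported number takes exactly one rounding; derived quantities (the yield, ignition loss, the four compositions, net glass mass, totals) are carried at full float precision from the weighed amounts for 250.0 lb of glass exactly as printed in the problem or the answer.
Target masses of each oxide per 250.0 lb glass melt:
  SiO2: 36.51% × 250.0 = 91.28 lb
  CaO: 30.77% × 250.0 = 76.92 lb
  ZrO2: 25.91% × 250.0 = 64.78 lb
  BaO: 6.820% × 250.0 = 17.05 lb
Verifying the oxide balance using the reported weights, versus the basis set out (delivered sums recover each target given rounding of the digits):
  SiO2: 113.6·0.5186 + 97.23·0.3328 = 91.27 lb (target 91.28 lb)
  CaO: 113.6·0.4784 + 40.51·0.5573 = 76.92 lb (target 76.92 lb)
  ZrO2: 97.23·0.6662 = 64.77 lb (target 64.78 lb)
  BaO: 21.98·0.7758 = 17.05 lb (target 17.05 lb)
Glass-mass closure: total charge less LOI = 250.0 lb (the targets, summed, come to 250.0 lb; with the basis standing at 250.0 lb — deltas are rounding alone).
Adding the batch up: Σ batch = 273.3 lb; ignition loss, Σ(batch × LOI) = 23.30 lb; glass ÷ batch gives a yield of 91.48%.

Batch per 250.0 lb glass melt:
  wollastonite: 113.6 lb
  calcite: 40.51 lb
  witherite: 21.98 lb
  zircon: 97.23 lb
Total batch = 273.3 lb; LOI loss = 23.30 lb; yield = 91.48%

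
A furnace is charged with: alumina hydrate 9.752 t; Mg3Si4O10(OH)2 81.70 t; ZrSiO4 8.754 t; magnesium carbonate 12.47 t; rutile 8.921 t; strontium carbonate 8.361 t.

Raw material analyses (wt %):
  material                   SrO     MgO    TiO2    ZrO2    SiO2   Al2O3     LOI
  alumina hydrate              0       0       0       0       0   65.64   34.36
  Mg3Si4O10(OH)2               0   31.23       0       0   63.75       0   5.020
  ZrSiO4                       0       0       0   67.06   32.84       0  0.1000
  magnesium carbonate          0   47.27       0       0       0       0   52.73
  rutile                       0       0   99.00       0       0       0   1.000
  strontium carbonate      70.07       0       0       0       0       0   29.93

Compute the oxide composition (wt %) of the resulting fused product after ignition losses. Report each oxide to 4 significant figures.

The intermediate values are displayed, with 4-significant-digit rounding, between the steps — the working math holds full float precision in every operation. Exactly one rounding goes into each reported number. All derived quantities (the yield, six oxide percentages, glass mass, ignition loss, the totals) are computed from the weighed amounts per 113.3 t of glass at full float precision, as set out in question or answer.
What the batch supplies per oxide:
  SrO: 8.361·0.7007 = 5.859 t
  MgO: 81.70·0.3123 + 12.47·0.4727 = 31.41 t
  TiO2: 8.921·0.9900 = 8.832 t
  ZrO2: 8.754·0.6706 = 5.870 t
  SiO2: 81.70·0.6375 + 8.754·0.3284 = 54.96 t
  Al2O3: 9.752·0.6564 = 6.401 t
LOI: 9.752·0.3436 + 81.70·0.05020 + 8.754·0.001000 + 12.47·0.5273 + 8.921·0.01000 + 8.361·0.2993 = 16.63 t
Net of LOI, the glass mass = 130.0 − 16.63 = 113.3 t (= the summed oxide contributions)
each oxide over glass, ×100, is wt %

Glass mass = 113.3 t (batch 130.0 − LOI 16.63).
Composition: SrO 5.169%, MgO 27.72%, TiO2 7.793%, ZrO2 5.180%, SiO2 48.49%, Al2O3 5.648%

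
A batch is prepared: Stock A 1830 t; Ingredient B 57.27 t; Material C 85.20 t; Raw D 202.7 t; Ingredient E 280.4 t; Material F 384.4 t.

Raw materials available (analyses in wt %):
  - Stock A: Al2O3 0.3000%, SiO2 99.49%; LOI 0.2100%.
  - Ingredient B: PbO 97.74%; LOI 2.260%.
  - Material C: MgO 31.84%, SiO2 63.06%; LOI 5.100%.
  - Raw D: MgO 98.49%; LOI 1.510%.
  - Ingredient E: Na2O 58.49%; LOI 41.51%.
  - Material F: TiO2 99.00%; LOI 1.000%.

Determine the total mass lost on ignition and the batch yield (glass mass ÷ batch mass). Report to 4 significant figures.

Each numeric step keeps full precision in every operation; working values are printed rounded to four significant digits between the steps. Each reported value is rounded just once. All derived quantities (LOI, the six compositions, totals, the yield, net glass mass) are recomputed at full precision starting from the weights per 2707 t of glass as given in the problem or answer text.
Per-material ignition loss:
  Stock A: 1830 × 0.002100 = 3.843 t
  Ingredient B: 57.27 × 0.02260 = 1.294 t
  Material C: 85.20 × 0.05100 = 4.345 t
  Raw D: 202.7 × 0.01510 = 3.061 t
  Ingredient E: 280.4 × 0.4151 = 116.4 t
  Material F: 384.4 × 0.01000 = 3.844 t
Total LOI = 132.8 t
Glass = batch − LOI = 2840 − 132.8 = 2707 t

LOI loss = 132.8 t; glass = 2707 t; yield = 95.32%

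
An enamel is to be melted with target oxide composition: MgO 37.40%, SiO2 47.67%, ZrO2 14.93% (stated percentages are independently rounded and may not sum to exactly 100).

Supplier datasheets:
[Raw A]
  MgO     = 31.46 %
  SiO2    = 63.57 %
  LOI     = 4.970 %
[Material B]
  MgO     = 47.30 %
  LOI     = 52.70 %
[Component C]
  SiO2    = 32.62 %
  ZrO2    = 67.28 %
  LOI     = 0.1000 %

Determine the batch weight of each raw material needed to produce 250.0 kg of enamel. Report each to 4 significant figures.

Intermediates are shown rounded off to 4 significant figures in the printout. All arithmetic keeps full float precision through the solve; every reported value includes exactly one rounding. The derived quantities (ignition loss, the yield, net glass mass, three oxide percentages, totals) are computed from the weighed amounts on 250.0 kg of glass at exact precision, as written in the problem or answer text.
Per-oxide target masses for 250.0 kg enamel:
  MgO: 37.40% × 250.0 = 93.50 kg
  SiO2: 47.67% × 250.0 = 119.2 kg
  ZrO2: 14.93% × 250.0 = 37.33 kg
Oxide-by-oxide audit given the weights on record, relative to the basis at hand (every target is met by its sum inside rounding margins):
  MgO: 159.0·0.3146 + 91.92·0.4730 = 93.50 kg (target 93.50 kg)
  SiO2: 159.0·0.6357 + 55.48·0.3262 = 119.2 kg (target 119.2 kg)
  ZrO2: 55.48·0.6728 = 37.33 kg (target 37.33 kg)
Consistency of the glass mass: batch Σ − ignition loss = 250.0 kg (oxide target masses add up to 250.0 kg; the stated basis being 250.0 kg — rounding explains the deltas).
Summing the batch: Σ batch = 306.4 kg; LOI loss = Σ batch·LOI = 56.40 kg; the yield ratio, glass ÷ batch: 81.59%.

Batch per 250.0 kg enamel:
  Raw A: 159.0 kg
  Material B: 91.92 kg
  Component C: 55.48 kg
Total batch = 306.4 kg; LOI loss = 56.40 kg; yield = 81.59%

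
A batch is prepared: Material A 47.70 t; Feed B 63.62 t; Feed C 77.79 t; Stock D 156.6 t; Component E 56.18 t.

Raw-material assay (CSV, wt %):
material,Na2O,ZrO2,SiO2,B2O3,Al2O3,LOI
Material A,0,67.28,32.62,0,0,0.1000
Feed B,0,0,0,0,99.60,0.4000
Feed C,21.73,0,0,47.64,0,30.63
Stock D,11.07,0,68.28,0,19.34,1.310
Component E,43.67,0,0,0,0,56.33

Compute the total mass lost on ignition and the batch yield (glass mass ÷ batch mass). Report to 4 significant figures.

Intermediates are shown rounded off to 4 significant figures in the printout; every computation maintains full precision through every step; every reported result carries a single rounding; derived quantities (the yield, LOI, the five compositions, the totals, net glass mass) are rebuilt at exact precision from the batch weights per 344.1 t of glass as written in the question or the answer.
LOI of each material in turn:
  Material A: 47.70 × 0.001000 = 0.04770 t
  Feed B: 63.62 × 0.004000 = 0.2545 t
  Feed C: 77.79 × 0.3063 = 23.83 t
  Stock D: 156.6 × 0.01310 = 2.051 t
  Component E: 56.18 × 0.5633 = 31.65 t
Total LOI = 57.83 t
Glass = batch − LOI = 401.9 − 57.83 = 344.1 t

LOI loss = 57.83 t; glass = 344.1 t; yield = 85.61%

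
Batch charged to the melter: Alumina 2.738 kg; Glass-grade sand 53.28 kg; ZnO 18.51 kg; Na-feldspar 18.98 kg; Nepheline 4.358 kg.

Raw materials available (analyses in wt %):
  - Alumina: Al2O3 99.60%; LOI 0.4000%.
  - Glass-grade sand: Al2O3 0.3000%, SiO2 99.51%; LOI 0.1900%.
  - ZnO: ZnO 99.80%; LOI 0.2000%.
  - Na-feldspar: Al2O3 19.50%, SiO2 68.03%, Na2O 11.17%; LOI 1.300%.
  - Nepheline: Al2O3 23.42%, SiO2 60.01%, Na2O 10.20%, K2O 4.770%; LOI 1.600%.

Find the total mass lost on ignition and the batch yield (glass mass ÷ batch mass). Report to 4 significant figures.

LOI loss = 0.4657 kg; glass = 97.40 kg; yield = 99.52%

All arithmetic holds full float precision through every step. The intermediate values are shown, with 4-significant-figure rounding, at each printed step. Each reported number takes a single rounding — derived quantities, which include glass mass, the five compositions, LOI, the yield, the totals, are carried at full precision, exactly as shown in the problem or the answer, using the weight values at 97.40 kg of glass.
Each material's LOI contribution:
  Alumina: 2.738 × 0.004000 = 0.01095 kg
  Glass-grade sand: 53.28 × 0.001900 = 0.1012 kg
  ZnO: 18.51 × 0.002000 = 0.03702 kg
  Na-feldspar: 18.98 × 0.01300 = 0.2467 kg
  Nepheline: 4.358 × 0.01600 = 0.06973 kg
Total LOI = 0.4657 kg
Glass = batch − LOI = 97.87 − 0.4657 = 97.40 kg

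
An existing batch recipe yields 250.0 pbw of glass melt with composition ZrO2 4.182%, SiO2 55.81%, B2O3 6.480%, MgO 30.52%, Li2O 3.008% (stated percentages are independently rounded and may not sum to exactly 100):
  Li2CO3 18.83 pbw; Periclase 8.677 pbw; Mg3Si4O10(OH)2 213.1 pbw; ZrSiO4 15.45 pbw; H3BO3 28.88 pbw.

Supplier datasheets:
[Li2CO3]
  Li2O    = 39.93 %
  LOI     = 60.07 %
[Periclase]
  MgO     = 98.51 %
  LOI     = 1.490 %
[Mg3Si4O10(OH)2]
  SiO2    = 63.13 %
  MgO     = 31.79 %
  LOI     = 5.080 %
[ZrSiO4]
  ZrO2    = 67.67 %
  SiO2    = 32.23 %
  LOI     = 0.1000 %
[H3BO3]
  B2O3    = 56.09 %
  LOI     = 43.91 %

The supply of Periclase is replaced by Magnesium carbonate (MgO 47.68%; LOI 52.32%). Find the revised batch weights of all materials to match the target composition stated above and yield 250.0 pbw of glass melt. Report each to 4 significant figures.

Revised batch per 250.0 pbw glass melt:
  Li2CO3: 18.83 pbw
  Magnesium carbonate: 17.93 pbw
  Mg3Si4O10(OH)2: 213.1 pbw
  ZrSiO4: 15.45 pbw
  H3BO3: 28.88 pbw
Total batch = 294.2 pbw; LOI loss = 44.21 pbw

Every computation carries full float precision at every stage — in-progress results are printed rounded off to 4 significant figures as written — exactly one rounding is applied to each reported result; all derived quantities are computed in exact precision (five oxide percentages, yield, ignition loss, net glass mass, the totals) from the batch weights per 250.0 pbw of glass precisely as stated by question or answer.
The oxide mass targets at 250.0 pbw glass melt:
  ZrO2: 4.182% × 250.0 = 10.46 pbw
  SiO2: 55.81% × 250.0 = 139.5 pbw
  B2O3: 6.480% × 250.0 = 16.20 pbw
  MgO: 30.52% × 250.0 = 76.30 pbw
  Li2O: 3.008% × 250.0 = 7.520 pbw
Oxide-by-oxide audit from the weights as reported, versus the basis set out (each sum matches its target mass up to rounding of the answer):
  ZrO2: 15.45·0.6767 = 10.46 pbw (target 10.46 pbw)
  SiO2: 213.1·0.6313 + 15.45·0.3223 = 139.5 pbw (target 139.5 pbw)
  B2O3: 28.88·0.5609 = 16.20 pbw (target 16.20 pbw)
  MgO: 17.93·0.4768 + 213.1·0.3179 = 76.29 pbw (target 76.30 pbw)
  Li2O: 18.83·0.3993 = 7.519 pbw (target 7.520 pbw)
Glass-mass bookkeeping: net batch after ignition = 250.0 pbw (the targets, summed, come to 250.0 pbw; stated basis 250.0 pbw — deltas are rounding alone).
Whole-batch sum: Σ batch = 294.2 pbw; LOI loss = Σ batch·LOI = 44.21 pbw; glass ÷ batch gives a yield of 84.97%.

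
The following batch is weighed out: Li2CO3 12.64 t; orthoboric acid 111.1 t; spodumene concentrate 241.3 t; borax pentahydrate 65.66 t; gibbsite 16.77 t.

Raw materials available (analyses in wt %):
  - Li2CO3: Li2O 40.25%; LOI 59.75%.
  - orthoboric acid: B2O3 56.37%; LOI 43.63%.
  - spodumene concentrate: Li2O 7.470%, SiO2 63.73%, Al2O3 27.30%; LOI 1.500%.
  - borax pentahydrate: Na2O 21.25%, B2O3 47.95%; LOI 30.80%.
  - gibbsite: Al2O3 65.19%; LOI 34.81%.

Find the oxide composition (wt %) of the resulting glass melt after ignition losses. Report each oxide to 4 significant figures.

Glass mass = 361.8 t (batch 447.5 − LOI 85.71).
Composition: Na2O 3.857%, Li2O 6.389%, SiO2 42.51%, B2O3 26.01%, Al2O3 21.23%

The working math carries full precision all the way through. Working values are printed (rounded to 4 significant digits) as written — a single rounding finalizes each reported result — the derived quantities (glass mass, five oxide percentages, yield, the totals, LOI) are re-derived from the weighed amounts on 361.8 t of glass at full precision precisely as stated by the question or the answer.
Delivered oxide masses:
  Na2O: 65.66·0.2125 = 13.95 t
  Li2O: 12.64·0.4025 + 241.3·0.07470 = 23.11 t
  SiO2: 241.3·0.6373 = 153.8 t
  B2O3: 111.1·0.5637 + 65.66·0.4795 = 94.11 t
  Al2O3: 241.3·0.2730 + 16.77·0.6519 = 76.81 t
LOI: 12.64·0.5975 + 111.1·0.4363 + 241.3·0.01500 + 65.66·0.3080 + 16.77·0.3481 = 85.71 t
Glass = total batch minus LOI = 447.5 − 85.71 = 361.8 t (matching Σ of the oxides)
wt % = 100 × oxide mass / glass mass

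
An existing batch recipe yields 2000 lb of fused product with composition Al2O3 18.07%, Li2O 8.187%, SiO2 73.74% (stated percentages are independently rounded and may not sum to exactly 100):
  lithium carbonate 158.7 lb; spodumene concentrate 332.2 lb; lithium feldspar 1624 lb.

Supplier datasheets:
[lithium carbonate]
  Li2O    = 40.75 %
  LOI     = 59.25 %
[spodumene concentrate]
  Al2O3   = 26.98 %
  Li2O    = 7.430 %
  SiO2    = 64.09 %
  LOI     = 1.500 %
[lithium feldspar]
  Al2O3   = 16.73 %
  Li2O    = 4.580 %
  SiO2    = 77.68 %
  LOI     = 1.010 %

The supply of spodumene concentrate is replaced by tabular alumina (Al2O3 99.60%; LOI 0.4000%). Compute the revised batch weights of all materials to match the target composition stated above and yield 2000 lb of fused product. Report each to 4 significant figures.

Revised batch per 2000 lb fused product:
  lithium carbonate: 188.4 lb
  tabular alumina: 43.95 lb
  lithium feldspar: 1899 lb
Total batch = 2131 lb; LOI loss = 131.0 lb

Full precision is carried at all times. The intermediate values are shown (rounded to four significant digits) on the page; a single rounding produces each reported number — all derived quantities are carried in exact precision (totals, three oxide percentages, LOI, glass mass, yield) starting from the weights at 2000 lb of glass, exactly as shown in either problem or answer.
Per-oxide target masses for 2000 lb fused product:
  Al2O3: 18.07% × 2000 = 361.4 lb
  Li2O: 8.187% × 2000 = 163.7 lb
  SiO2: 73.74% × 2000 = 1475 lb
Sums-versus-targets review with the batch weights as given, against the basis in use (every target is met by its sum modulo rounding of the values):
  Al2O3: 43.95·0.9960 + 1899·0.1673 = 361.5 lb (target 361.4 lb)
  Li2O: 188.4·0.4075 + 1899·0.04580 = 163.7 lb (target 163.7 lb)
  SiO2: 1899·0.7768 = 1475 lb (target 1475 lb)
Glass-mass bookkeeping: total charge less LOI = 2000 lb (oxide target masses add up to 2000 lb; the stated basis being 2000 lb — any gap is answer rounding).
Batch grand total — Σ batch = 2131 lb; loss to ignition Σ batch·LOI = 131.0 lb; yield = glass ÷ total batch = 93.85%.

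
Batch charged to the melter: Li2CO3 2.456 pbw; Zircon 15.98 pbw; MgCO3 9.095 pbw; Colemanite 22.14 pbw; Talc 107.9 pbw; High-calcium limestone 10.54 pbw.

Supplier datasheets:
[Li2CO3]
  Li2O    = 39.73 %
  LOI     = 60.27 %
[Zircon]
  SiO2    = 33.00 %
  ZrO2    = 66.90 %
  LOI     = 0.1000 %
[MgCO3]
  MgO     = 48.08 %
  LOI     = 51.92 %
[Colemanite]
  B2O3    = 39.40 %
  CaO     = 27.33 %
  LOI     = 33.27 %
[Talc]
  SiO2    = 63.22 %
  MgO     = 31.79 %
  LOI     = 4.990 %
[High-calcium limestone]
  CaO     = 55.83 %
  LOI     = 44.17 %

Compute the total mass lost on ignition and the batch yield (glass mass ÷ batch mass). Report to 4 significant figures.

LOI loss = 23.62 pbw; glass = 144.5 pbw; yield = 85.95%

The whole derivation maintains full float precision through the solve — values along the way are shown rounded to four significant digits between the steps — each reported figure is rounded a single time. The derived quantities (the yield, totals, net glass mass, the six compositions, ignition loss) are re-derived from the weighed amounts per 144.5 pbw of glass at full float precision, as quoted within the problem or answer text.
Per-material ignition loss:
  Li2CO3: 2.456 × 0.6027 = 1.480 pbw
  Zircon: 15.98 × 0.001000 = 0.01598 pbw
  MgCO3: 9.095 × 0.5192 = 4.722 pbw
  Colemanite: 22.14 × 0.3327 = 7.366 pbw
  Talc: 107.9 × 0.04990 = 5.384 pbw
  High-calcium limestone: 10.54 × 0.4417 = 4.656 pbw
Total LOI = 23.62 pbw
Glass = batch − LOI = 168.1 − 23.62 = 144.5 pbw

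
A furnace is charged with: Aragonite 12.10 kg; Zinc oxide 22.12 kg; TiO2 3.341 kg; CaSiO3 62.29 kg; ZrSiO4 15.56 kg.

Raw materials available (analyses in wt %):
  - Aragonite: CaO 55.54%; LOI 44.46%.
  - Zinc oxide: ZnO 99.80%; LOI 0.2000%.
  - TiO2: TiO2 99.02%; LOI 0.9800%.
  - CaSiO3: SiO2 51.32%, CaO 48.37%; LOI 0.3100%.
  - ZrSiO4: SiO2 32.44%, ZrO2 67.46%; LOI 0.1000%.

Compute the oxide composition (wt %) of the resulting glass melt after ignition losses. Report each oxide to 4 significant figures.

The intermediate values are printed, with 4-significant-digit rounding, when written out. Each numeric step carries exact precision through every step — each reported result is rounded once only. All derived quantities are recomputed in full float precision (LOI, five oxide percentages, yield, totals, net glass mass) starting from the weights for 109.7 kg of glass as quoted within problem or answer.
Oxide-by-oxide delivered mass:
  SiO2: 62.29·0.5132 + 15.56·0.3244 = 37.01 kg
  ZrO2: 15.56·0.6746 = 10.50 kg
  TiO2: 3.341·0.9902 = 3.308 kg
  ZnO: 22.12·0.9980 = 22.08 kg
  CaO: 12.10·0.5554 + 62.29·0.4837 = 36.85 kg
LOI: 12.10·0.4446 + 22.12·0.002000 + 3.341·0.009800 + 62.29·0.003100 + 15.56·0.001000 = 5.665 kg
batch − LOI leaves glass = 115.4 − 5.665 = 109.7 kg (consistent with Σ oxide mass)
wt % = oxide mass / glass mass × 100

Glass mass = 109.7 kg (batch 115.4 − LOI 5.665).
Composition: SiO2 33.73%, ZrO2 9.565%, TiO2 3.014%, ZnO 20.12%, CaO 33.58%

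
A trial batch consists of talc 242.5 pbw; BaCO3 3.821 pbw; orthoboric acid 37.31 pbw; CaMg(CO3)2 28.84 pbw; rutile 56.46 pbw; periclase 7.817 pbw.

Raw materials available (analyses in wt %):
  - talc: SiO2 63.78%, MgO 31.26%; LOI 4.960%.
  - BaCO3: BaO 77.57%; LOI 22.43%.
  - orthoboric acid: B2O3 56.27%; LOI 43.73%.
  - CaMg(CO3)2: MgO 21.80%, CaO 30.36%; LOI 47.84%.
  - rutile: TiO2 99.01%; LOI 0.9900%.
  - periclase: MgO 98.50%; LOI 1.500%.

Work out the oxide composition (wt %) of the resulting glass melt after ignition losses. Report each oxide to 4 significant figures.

Glass mass = 333.1 pbw (batch 376.7 − LOI 43.67).
Composition: B2O3 6.303%, SiO2 46.44%, MgO 26.96%, TiO2 16.78%, BaO 0.8899%, CaO 2.629%

The working math holds full precision throughout; mid-chain values are shown rounded to four significant digits as written. Each reported figure is rounded once only. Derived quantities, which include ignition loss, the totals, six oxide percentages, the yield, net glass mass, are carried in exact precision, as quoted within problem or answer, using the weight values for 333.1 pbw of glass.
What the batch supplies per oxide:
  B2O3: 37.31·0.5627 = 20.99 pbw
  SiO2: 242.5·0.6378 = 154.7 pbw
  MgO: 242.5·0.3126 + 28.84·0.2180 + 7.817·0.9850 = 89.79 pbw
  TiO2: 56.46·0.9901 = 55.90 pbw
  BaO: 3.821·0.7757 = 2.964 pbw
  CaO: 28.84·0.3036 = 8.756 pbw
LOI: 242.5·0.04960 + 3.821·0.2243 + 37.31·0.4373 + 28.84·0.4784 + 56.46·0.009900 + 7.817·0.01500 = 43.67 pbw
Glass mass = batch − LOI = 376.7 − 43.67 = 333.1 pbw (= the summed oxide contributions)
wt %: oxide over glass, times 100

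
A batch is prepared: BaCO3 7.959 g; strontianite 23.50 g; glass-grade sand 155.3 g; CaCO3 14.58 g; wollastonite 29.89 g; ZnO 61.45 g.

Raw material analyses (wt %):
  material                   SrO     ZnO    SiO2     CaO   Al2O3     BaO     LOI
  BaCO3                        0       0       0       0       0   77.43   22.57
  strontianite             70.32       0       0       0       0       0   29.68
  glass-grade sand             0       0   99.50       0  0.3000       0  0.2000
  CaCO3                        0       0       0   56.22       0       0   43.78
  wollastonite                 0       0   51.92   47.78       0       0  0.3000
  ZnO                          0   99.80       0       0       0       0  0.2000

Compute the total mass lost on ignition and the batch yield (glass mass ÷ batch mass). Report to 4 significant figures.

LOI loss = 15.68 g; glass = 277.0 g; yield = 94.64%

Each numeric step runs at exact precision all the way through. Working values appear rounded to 4 significant figures within the worked lines — each reported value is rounded only once — the derived quantities, which include totals, LOI, the six compositions, the yield, net glass mass, are re-derived at exact precision, as set out in the problem or answer text, starting from the weights on 277.0 g of glass.
Per-material ignition loss:
  BaCO3: 7.959 × 0.2257 = 1.796 g
  strontianite: 23.50 × 0.2968 = 6.975 g
  glass-grade sand: 155.3 × 0.002000 = 0.3106 g
  CaCO3: 14.58 × 0.4378 = 6.383 g
  wollastonite: 29.89 × 0.003000 = 0.08967 g
  ZnO: 61.45 × 0.002000 = 0.1229 g
Total LOI = 15.68 g
Glass = batch − LOI = 292.7 − 15.68 = 277.0 g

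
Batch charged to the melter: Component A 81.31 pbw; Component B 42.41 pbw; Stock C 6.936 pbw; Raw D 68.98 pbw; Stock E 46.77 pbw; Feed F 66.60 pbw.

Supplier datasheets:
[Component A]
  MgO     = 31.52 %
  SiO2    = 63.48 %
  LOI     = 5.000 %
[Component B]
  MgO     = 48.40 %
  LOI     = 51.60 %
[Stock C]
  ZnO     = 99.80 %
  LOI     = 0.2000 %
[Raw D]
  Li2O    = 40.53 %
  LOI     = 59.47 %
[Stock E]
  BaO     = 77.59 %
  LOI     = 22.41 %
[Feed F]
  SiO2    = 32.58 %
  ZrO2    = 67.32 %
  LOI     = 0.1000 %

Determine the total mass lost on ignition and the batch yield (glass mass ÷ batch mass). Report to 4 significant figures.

The intermediate values appear (rounded to four significant figures) when written out; all internal work maintains full precision at all times. Each reported figure sees exactly one rounding — all derived quantities, including net glass mass, yield, the totals, the six compositions, ignition loss, are computed from the batch weights for 235.5 pbw of glass in exact precision, as they appear in either problem or answer.
Material-by-material LOI:
  Component A: 81.31 × 0.05000 = 4.066 pbw
  Component B: 42.41 × 0.5160 = 21.88 pbw
  Stock C: 6.936 × 0.002000 = 0.01387 pbw
  Raw D: 68.98 × 0.5947 = 41.02 pbw
  Stock E: 46.77 × 0.2241 = 10.48 pbw
  Feed F: 66.60 × 0.001000 = 0.06660 pbw
Total LOI = 77.53 pbw
Glass = batch − LOI = 313.0 − 77.53 = 235.5 pbw

LOI loss = 77.53 pbw; glass = 235.5 pbw; yield = 75.23%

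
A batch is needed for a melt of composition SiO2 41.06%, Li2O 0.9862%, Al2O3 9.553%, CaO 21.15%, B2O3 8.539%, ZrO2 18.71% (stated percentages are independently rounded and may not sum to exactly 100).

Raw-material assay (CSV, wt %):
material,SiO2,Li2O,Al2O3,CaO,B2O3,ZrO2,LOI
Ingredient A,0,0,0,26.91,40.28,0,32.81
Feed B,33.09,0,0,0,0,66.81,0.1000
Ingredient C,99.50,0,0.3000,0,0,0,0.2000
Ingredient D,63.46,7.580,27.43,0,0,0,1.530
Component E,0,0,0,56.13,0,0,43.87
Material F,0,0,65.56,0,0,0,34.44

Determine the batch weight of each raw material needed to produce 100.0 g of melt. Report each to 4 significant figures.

Batch per 100.0 g melt:
  Ingredient A: 21.20 g
  Feed B: 28.00 g
  Ingredient C: 23.65 g
  Ingredient D: 13.01 g
  Component E: 27.52 g
  Material F: 9.020 g
Total batch = 122.4 g; LOI loss = 22.41 g; yield = 81.69%

All arithmetic carries full precision from start to finish. Working values are rounded to four significant figures when displayed — every reported figure takes just one rounding. The derived quantities are rebuilt in exact precision (the totals, net glass mass, yield, ignition loss, the six compositions) starting from the weights per 100.0 g of glass exactly as shown in the problem or answer text.
Per-oxide target masses for 100.0 g melt:
  SiO2: 41.06% × 100.0 = 41.06 g
  Li2O: 0.9862% × 100.0 = 0.9862 g
  Al2O3: 9.553% × 100.0 = 9.553 g
  CaO: 21.15% × 100.0 = 21.15 g
  B2O3: 8.539% × 100.0 = 8.539 g
  ZrO2: 18.71% × 100.0 = 18.71 g
Sums-versus-targets review working from each reported weight, under the basis named above (each sum matches its target mass modulo rounding of the values):
  SiO2: 28.00·0.3309 + 23.65·0.9950 + 13.01·0.6346 = 41.05 g (target 41.06 g)
  Li2O: 13.01·0.07580 = 0.9862 g (target 0.9862 g)
  Al2O3: 23.65·0.003000 + 13.01·0.2743 + 9.020·0.6556 = 9.553 g (target 9.553 g)
  CaO: 21.20·0.2691 + 27.52·0.5613 = 21.15 g (target 21.15 g)
  B2O3: 21.20·0.4028 = 8.539 g (target 8.539 g)
  ZrO2: 28.00·0.6681 = 18.71 g (target 18.71 g)
Mass balance on the glass: net batch after ignition = 99.99 g (summing oxide targets gives 100.0 g; basis as stated: 100.0 g — differing by rounding only).
Whole-batch sum: Σ batch = 122.4 g; ignition loss, Σ(batch × LOI) = 22.41 g; yield = glass ÷ total batch = 81.69%.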